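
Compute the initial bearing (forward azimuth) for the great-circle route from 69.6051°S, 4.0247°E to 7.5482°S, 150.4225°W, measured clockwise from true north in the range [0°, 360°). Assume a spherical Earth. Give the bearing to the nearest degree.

206°

Δλ = -150.4225 − 4.0247 = -154.4472°.
θ = atan2( sin Δλ · cos φ₂ , cos φ₁ · sin φ₂ − sin φ₁ · cos φ₂ · cos Δλ )
  = atan2(-0.42760, -0.88408) = -154.188° → normalised to [0°, 360°): 205.812°.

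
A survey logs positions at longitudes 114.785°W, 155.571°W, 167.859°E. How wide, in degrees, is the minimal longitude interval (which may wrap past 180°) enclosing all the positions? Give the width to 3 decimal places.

77.356°

Sort the longitudes: -155.571°, -114.785°, +167.859°.
Eastward gaps between consecutive values (wrapping around): 40.786°, 282.644°, 36.570°.
Largest gap = 282.644° ⇒ minimal covering band is its complement: 360° − 282.644° = 77.356°.
Band runs from +167.859° eastward to -114.785°, crossing the antimeridian.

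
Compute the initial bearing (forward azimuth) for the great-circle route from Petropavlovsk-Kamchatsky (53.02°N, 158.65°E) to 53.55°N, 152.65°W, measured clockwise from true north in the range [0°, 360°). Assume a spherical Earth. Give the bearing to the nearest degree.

69°

Δλ = -152.65 − 158.65 = -311.30°; wrapped into (−180°, 180°]: 48.70°.
θ = atan2( sin Δλ · cos φ₂ , cos φ₁ · sin φ₂ − sin φ₁ · cos φ₂ · cos Δλ )
  = atan2(0.44634, 0.17062) = 69.080° → normalised to [0°, 360°): 69.080°.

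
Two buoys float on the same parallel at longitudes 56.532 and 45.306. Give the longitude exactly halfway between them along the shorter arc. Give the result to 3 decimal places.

Signed shortest Δλ from +56.532° to +45.306° is -11.226°.
Midpoint longitude = +56.532° + (-11.226°)/2 = +56.532° − 5.613° = +50.919°.

+50.919°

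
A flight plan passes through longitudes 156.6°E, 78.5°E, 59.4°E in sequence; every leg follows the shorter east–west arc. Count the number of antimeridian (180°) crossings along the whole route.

Leg 1: +156.6° → +78.5°, shortest Δλ = -78.1° (west) — does not cross 180°.
Leg 2: +78.5° → +59.4°, shortest Δλ = -19.1° (west) — does not cross 180°.
Total crossings: 0.

0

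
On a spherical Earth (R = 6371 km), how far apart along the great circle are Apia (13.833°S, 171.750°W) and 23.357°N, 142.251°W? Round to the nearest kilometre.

5234 km

Δλ = -142.251 − -171.750 = 29.499°.
Δφ = 23.357 − -13.833 = 37.190°.
a = sin²(Δφ/2) + cos φ₁ · cos φ₂ · sin²(Δλ/2) = 0.159463.
c = 2·atan2(√a, √(1−a)) = 0.82157 rad → d = 6371·c ≈ 5234.20 km.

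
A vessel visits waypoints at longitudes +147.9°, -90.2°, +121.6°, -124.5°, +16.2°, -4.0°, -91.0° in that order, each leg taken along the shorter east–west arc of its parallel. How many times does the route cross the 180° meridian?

3

Leg 1: +147.9° → -90.2°, shortest Δλ = 121.9° (east) — crosses 180°.
Leg 2: -90.2° → +121.6°, shortest Δλ = -148.2° (west) — crosses 180°.
Leg 3: +121.6° → -124.5°, shortest Δλ = 113.9° (east) — crosses 180°.
Leg 4: -124.5° → +16.2°, shortest Δλ = 140.7° (east) — does not cross 180°.
Leg 5: +16.2° → -4.0°, shortest Δλ = -20.2° (west) — does not cross 180°.
Leg 6: -4.0° → -91.0°, shortest Δλ = -87.0° (west) — does not cross 180°.
Total crossings: 3.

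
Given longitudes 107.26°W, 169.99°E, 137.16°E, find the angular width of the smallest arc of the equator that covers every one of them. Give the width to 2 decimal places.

115.58°

Sort the longitudes: -107.26°, +137.16°, +169.99°.
Eastward gaps between consecutive values (wrapping around): 244.42°, 32.83°, 82.75°.
Largest gap = 244.42° ⇒ minimal covering band is its complement: 360° − 244.42° = 115.58°.
Band runs from +137.16° eastward to -107.26°, crossing the antimeridian.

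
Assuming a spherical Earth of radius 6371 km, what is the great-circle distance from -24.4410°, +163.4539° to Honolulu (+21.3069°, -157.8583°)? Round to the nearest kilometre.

Δλ = -157.8583 − 163.4539 = -321.3122°; wrapped into (−180°, 180°]: 38.6878°.
Δφ = 21.3069 − -24.4410 = 45.7479°.
a = sin²(Δφ/2) + cos φ₁ · cos φ₂ · sin²(Δλ/2) = 0.244150.
c = 2·atan2(√a, √(1−a)) = 1.03363 rad → d = 6371·c ≈ 6585.29 km.

6585 km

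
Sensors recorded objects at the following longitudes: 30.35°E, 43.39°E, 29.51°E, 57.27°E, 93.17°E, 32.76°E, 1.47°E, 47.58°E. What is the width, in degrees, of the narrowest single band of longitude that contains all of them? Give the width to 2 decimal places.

Sort the longitudes: +1.47°, +29.51°, +30.35°, +32.76°, +43.39°, +47.58°, +57.27°, +93.17°.
Eastward gaps between consecutive values (wrapping around): 28.04°, 0.84°, 2.41°, 10.63°, 4.19°, 9.69°, 35.90°, 268.30°.
Largest gap = 268.30° ⇒ minimal covering band is its complement: 360° − 268.30° = 91.70°.
Band runs from +1.47° eastward to +93.17°.

91.70°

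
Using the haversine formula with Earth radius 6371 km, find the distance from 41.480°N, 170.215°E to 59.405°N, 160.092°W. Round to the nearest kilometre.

2853 km

Δλ = -160.092 − 170.215 = -330.307°; wrapped into (−180°, 180°]: 29.693°.
Δφ = 59.405 − 41.480 = 17.925°.
a = sin²(Δφ/2) + cos φ₁ · cos φ₂ · sin²(Δλ/2) = 0.049304.
c = 2·atan2(√a, √(1−a)) = 0.44782 rad → d = 6371·c ≈ 2853.09 km.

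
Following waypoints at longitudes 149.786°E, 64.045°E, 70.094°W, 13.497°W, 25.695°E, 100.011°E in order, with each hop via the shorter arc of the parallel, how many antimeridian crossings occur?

0

Leg 1: +149.786° → +64.045°, shortest Δλ = -85.741° (west) — does not cross 180°.
Leg 2: +64.045° → -70.094°, shortest Δλ = -134.139° (west) — does not cross 180°.
Leg 3: -70.094° → -13.497°, shortest Δλ = 56.597° (east) — does not cross 180°.
Leg 4: -13.497° → +25.695°, shortest Δλ = 39.192° (east) — does not cross 180°.
Leg 5: +25.695° → +100.011°, shortest Δλ = 74.316° (east) — does not cross 180°.
Total crossings: 0.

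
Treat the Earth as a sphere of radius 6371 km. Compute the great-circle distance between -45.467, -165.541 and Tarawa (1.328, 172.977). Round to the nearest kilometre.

5617 km

Δλ = 172.977 − -165.541 = 338.518°; wrapped into (−180°, 180°]: -21.482°.
Δφ = 1.328 − -45.467 = 46.795°.
a = sin²(Δφ/2) + cos φ₁ · cos φ₂ · sin²(Δλ/2) = 0.182048.
c = 2·atan2(√a, √(1−a)) = 0.88162 rad → d = 6371·c ≈ 5616.77 km.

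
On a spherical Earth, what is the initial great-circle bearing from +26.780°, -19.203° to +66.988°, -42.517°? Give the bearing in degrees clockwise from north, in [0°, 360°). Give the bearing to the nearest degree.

347°

Δλ = -42.517 − -19.203 = -23.314°.
θ = atan2( sin Δλ · cos φ₂ , cos φ₁ · sin φ₂ − sin φ₁ · cos φ₂ · cos Δλ )
  = atan2(-0.15472, 0.65995) = -13.194° → normalised to [0°, 360°): 346.806°.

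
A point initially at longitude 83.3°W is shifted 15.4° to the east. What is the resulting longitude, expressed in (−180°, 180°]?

Start at -83.3°; shift +15.4° → -67.9°.
-67.9° already lies in (−180°, 180°].

67.9°W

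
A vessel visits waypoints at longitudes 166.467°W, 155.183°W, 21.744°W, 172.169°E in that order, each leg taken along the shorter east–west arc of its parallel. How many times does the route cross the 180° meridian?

Leg 1: -166.467° → -155.183°, shortest Δλ = 11.284° (east) — does not cross 180°.
Leg 2: -155.183° → -21.744°, shortest Δλ = 133.439° (east) — does not cross 180°.
Leg 3: -21.744° → +172.169°, shortest Δλ = -166.087° (west) — crosses 180°.
Total crossings: 1.

1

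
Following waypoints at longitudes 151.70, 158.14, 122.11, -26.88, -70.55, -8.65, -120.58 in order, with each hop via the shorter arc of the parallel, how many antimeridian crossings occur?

Leg 1: +151.70° → +158.14°, shortest Δλ = 6.44° (east) — does not cross 180°.
Leg 2: +158.14° → +122.11°, shortest Δλ = -36.03° (west) — does not cross 180°.
Leg 3: +122.11° → -26.88°, shortest Δλ = -148.99° (west) — does not cross 180°.
Leg 4: -26.88° → -70.55°, shortest Δλ = -43.67° (west) — does not cross 180°.
Leg 5: -70.55° → -8.65°, shortest Δλ = 61.9° (east) — does not cross 180°.
Leg 6: -8.65° → -120.58°, shortest Δλ = -111.93° (west) — does not cross 180°.
Total crossings: 0.

0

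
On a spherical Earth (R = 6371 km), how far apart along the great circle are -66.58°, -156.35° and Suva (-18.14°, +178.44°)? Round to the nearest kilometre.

Δλ = 178.44 − -156.35 = 334.79°; wrapped into (−180°, 180°]: -25.21°.
Δφ = -18.14 − -66.58 = 48.44°.
a = sin²(Δφ/2) + cos φ₁ · cos φ₂ · sin²(Δλ/2) = 0.186286.
c = 2·atan2(√a, √(1−a)) = 0.89255 rad → d = 6371·c ≈ 5686.44 km.

5686 km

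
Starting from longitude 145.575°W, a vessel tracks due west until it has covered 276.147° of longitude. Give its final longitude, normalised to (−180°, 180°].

Start at -145.575°; shift −276.147° → -421.722°.
-421.722° lies outside (−180°, 180°]; add 360° → -61.722°.

61.722°W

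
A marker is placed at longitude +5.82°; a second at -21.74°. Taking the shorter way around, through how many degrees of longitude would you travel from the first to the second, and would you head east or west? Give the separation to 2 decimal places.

Raw difference: -21.74 − 5.82 = -27.56°.
Normalise into (−180°, 180°]: -27.56° stays -27.56°.
Negative ⇒ the second point lies to the west; separation 27.56°.

27.56° west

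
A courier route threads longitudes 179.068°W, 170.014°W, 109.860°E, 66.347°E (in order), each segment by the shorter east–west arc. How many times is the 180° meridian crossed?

Leg 1: -179.068° → -170.014°, shortest Δλ = 9.054° (east) — does not cross 180°.
Leg 2: -170.014° → +109.860°, shortest Δλ = -80.126° (west) — crosses 180°.
Leg 3: +109.860° → +66.347°, shortest Δλ = -43.513° (west) — does not cross 180°.
Total crossings: 1.

1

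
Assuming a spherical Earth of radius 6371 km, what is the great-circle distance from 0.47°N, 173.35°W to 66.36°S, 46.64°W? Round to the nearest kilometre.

Δλ = -46.64 − -173.35 = 126.71°.
Δφ = -66.36 − 0.47 = -66.83°.
a = sin²(Δφ/2) + cos φ₁ · cos φ₂ · sin²(Δλ/2) = 0.623602.
c = 2·atan2(√a, √(1−a)) = 1.82059 rad → d = 6371·c ≈ 11598.98 km.

11599 km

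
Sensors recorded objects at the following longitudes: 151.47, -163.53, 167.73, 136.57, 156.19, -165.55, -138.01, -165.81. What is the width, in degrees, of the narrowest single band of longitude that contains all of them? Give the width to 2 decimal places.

Sort the longitudes: -165.81°, -165.55°, -163.53°, -138.01°, +136.57°, +151.47°, +156.19°, +167.73°.
Eastward gaps between consecutive values (wrapping around): 0.26°, 2.02°, 25.52°, 274.58°, 14.90°, 4.72°, 11.54°, 26.46°.
Largest gap = 274.58° ⇒ minimal covering band is its complement: 360° − 274.58° = 85.42°.
Band runs from +136.57° eastward to -138.01°, crossing the antimeridian.

85.42°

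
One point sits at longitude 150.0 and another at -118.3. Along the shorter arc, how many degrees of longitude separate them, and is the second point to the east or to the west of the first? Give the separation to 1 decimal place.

91.7° east

Raw difference: -118.3 − 150.0 = -268.3°.
Normalise into (−180°, 180°]: -268.3° + 360° = 91.7°.
Positive ⇒ the second point lies to the east; separation 91.7°.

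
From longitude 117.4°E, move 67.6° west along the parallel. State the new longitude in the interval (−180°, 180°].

Start at +117.4°; shift −67.6° → +49.8°.
+49.8° already lies in (−180°, 180°].

49.8°E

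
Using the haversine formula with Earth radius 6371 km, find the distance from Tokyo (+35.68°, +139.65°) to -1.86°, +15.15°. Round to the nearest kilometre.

Δλ = 15.15 − 139.65 = -124.50°.
Δφ = -1.86 − 35.68 = -37.54°.
a = sin²(Δφ/2) + cos φ₁ · cos φ₂ · sin²(Δλ/2) = 0.739387.
c = 2·atan2(√a, √(1−a)) = 2.07005 rad → d = 6371·c ≈ 13188.31 km.

13188 km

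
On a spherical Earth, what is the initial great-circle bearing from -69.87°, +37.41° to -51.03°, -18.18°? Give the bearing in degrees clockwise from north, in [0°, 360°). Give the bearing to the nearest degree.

Δλ = -18.18 − 37.41 = -55.59°.
θ = atan2( sin Δλ · cos φ₂ , cos φ₁ · sin φ₂ − sin φ₁ · cos φ₂ · cos Δλ )
  = atan2(-0.51886, 0.06613) = -82.737° → normalised to [0°, 360°): 277.263°.

277°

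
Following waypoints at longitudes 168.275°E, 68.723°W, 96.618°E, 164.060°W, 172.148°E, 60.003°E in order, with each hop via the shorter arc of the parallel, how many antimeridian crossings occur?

3

Leg 1: +168.275° → -68.723°, shortest Δλ = 123.002° (east) — crosses 180°.
Leg 2: -68.723° → +96.618°, shortest Δλ = 165.341° (east) — does not cross 180°.
Leg 3: +96.618° → -164.060°, shortest Δλ = 99.322° (east) — crosses 180°.
Leg 4: -164.060° → +172.148°, shortest Δλ = -23.792° (west) — crosses 180°.
Leg 5: +172.148° → +60.003°, shortest Δλ = -112.145° (west) — does not cross 180°.
Total crossings: 3.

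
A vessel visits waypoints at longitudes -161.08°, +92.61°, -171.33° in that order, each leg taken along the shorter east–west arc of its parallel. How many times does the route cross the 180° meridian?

2

Leg 1: -161.08° → +92.61°, shortest Δλ = -106.31° (west) — crosses 180°.
Leg 2: +92.61° → -171.33°, shortest Δλ = 96.06° (east) — crosses 180°.
Total crossings: 2.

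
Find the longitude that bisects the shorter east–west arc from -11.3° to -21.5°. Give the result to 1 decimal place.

Signed shortest Δλ from -11.3° to -21.5° is -10.2°.
Midpoint longitude = -11.3° + (-10.2°)/2 = -11.3° − 5.1° = -16.4°.

-16.4°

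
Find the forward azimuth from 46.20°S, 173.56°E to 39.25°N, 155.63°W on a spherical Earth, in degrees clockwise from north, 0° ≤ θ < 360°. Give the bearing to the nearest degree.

23°

Δλ = -155.63 − 173.56 = -329.19°; wrapped into (−180°, 180°]: 30.81°.
θ = atan2( sin Δλ · cos φ₂ , cos φ₁ · sin φ₂ − sin φ₁ · cos φ₂ · cos Δλ )
  = atan2(0.39664, 0.91797) = 23.368° → normalised to [0°, 360°): 23.368°.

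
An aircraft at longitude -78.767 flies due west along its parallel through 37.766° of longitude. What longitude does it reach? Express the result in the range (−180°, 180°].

-116.533°

Start at -78.767°; shift −37.766° → -116.533°.
-116.533° already lies in (−180°, 180°].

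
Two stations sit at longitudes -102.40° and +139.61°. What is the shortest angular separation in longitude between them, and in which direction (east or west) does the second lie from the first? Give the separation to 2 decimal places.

117.99° west

Raw difference: 139.61 − -102.40 = 242.01°.
Normalise into (−180°, 180°]: 242.01° − 360° = -117.99°.
Negative ⇒ the second point lies to the west; separation 117.99°.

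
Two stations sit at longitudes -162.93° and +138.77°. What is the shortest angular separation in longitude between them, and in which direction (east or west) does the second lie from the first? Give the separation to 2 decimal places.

58.30° west

Raw difference: 138.77 − -162.93 = 301.7°.
Normalise into (−180°, 180°]: 301.7° − 360° = -58.3°.
Negative ⇒ the second point lies to the west; separation 58.30°.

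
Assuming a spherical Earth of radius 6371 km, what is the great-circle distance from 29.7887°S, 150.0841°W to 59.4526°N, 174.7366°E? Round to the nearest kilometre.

10437 km

Δλ = 174.7366 − -150.0841 = 324.8207°; wrapped into (−180°, 180°]: -35.1793°.
Δφ = 59.4526 − -29.7887 = 89.2413°.
a = sin²(Δφ/2) + cos φ₁ · cos φ₂ · sin²(Δλ/2) = 0.533661.
c = 2·atan2(√a, √(1−a)) = 1.63817 rad → d = 6371·c ≈ 10436.78 km.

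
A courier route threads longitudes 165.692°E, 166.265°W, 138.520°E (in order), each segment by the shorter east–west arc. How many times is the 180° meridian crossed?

2

Leg 1: +165.692° → -166.265°, shortest Δλ = 28.043° (east) — crosses 180°.
Leg 2: -166.265° → +138.520°, shortest Δλ = -55.215° (west) — crosses 180°.
Total crossings: 2.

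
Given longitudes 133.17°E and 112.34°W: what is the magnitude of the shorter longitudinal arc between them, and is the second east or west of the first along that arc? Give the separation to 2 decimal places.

114.49° east

Raw difference: -112.34 − 133.17 = -245.51°.
Normalise into (−180°, 180°]: -245.51° + 360° = 114.49°.
Positive ⇒ the second point lies to the east; separation 114.49°.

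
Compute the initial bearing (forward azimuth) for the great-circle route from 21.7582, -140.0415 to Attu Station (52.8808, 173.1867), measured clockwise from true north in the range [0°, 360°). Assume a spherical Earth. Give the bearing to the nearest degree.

323°

Δλ = 173.1867 − -140.0415 = 313.2282°; wrapped into (−180°, 180°]: -46.7718°.
θ = atan2( sin Δλ · cos φ₂ , cos φ₁ · sin φ₂ − sin φ₁ · cos φ₂ · cos Δλ )
  = atan2(-0.43971, 0.58736) = -36.819° → normalised to [0°, 360°): 323.181°.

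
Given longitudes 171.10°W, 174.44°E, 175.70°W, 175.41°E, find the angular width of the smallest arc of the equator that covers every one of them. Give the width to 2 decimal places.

Sort the longitudes: -175.70°, -171.10°, +174.44°, +175.41°.
Eastward gaps between consecutive values (wrapping around): 4.60°, 345.54°, 0.97°, 8.89°.
Largest gap = 345.54° ⇒ minimal covering band is its complement: 360° − 345.54° = 14.46°.
Band runs from +174.44° eastward to -171.10°, crossing the antimeridian.

14.46°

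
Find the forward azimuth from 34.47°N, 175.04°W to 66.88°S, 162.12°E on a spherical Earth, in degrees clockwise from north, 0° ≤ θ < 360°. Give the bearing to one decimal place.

Δλ = 162.12 − -175.04 = 337.16°; wrapped into (−180°, 180°]: -22.84°.
θ = atan2( sin Δλ · cos φ₂ , cos φ₁ · sin φ₂ − sin φ₁ · cos φ₂ · cos Δλ )
  = atan2(-0.15241, -0.96302) = -171.007° → normalised to [0°, 360°): 188.993°.

189.0°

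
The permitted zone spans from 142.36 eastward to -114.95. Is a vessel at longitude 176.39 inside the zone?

Yes

Band width going east from +142.36° to -114.95°: ((-114.95 − 142.36) mod 360) = 102.69°.
Offset of +176.39° east of the west edge: ((176.39 − 142.36) mod 360) = 34.03°.
34.03° ≤ 102.69° ⇒ inside.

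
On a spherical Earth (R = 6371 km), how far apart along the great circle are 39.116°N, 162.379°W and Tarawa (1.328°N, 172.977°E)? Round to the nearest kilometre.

4890 km

Δλ = 172.977 − -162.379 = 335.356°; wrapped into (−180°, 180°]: -24.644°.
Δφ = 1.328 − 39.116 = -37.788°.
a = sin²(Δφ/2) + cos φ₁ · cos φ₂ · sin²(Δλ/2) = 0.140183.
c = 2·atan2(√a, √(1−a)) = 0.76752 rad → d = 6371·c ≈ 4889.89 km.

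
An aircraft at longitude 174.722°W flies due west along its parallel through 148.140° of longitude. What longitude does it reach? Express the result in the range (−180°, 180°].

37.138°E

Start at -174.722°; shift −148.140° → -322.862°.
-322.862° lies outside (−180°, 180°]; add 360° → +37.138°.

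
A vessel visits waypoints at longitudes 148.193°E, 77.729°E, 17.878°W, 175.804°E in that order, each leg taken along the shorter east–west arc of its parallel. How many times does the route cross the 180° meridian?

1

Leg 1: +148.193° → +77.729°, shortest Δλ = -70.464° (west) — does not cross 180°.
Leg 2: +77.729° → -17.878°, shortest Δλ = -95.607° (west) — does not cross 180°.
Leg 3: -17.878° → +175.804°, shortest Δλ = -166.318° (west) — crosses 180°.
Total crossings: 1.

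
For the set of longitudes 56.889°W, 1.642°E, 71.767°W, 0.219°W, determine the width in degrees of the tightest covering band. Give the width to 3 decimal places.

73.409°

Sort the longitudes: -71.767°, -56.889°, -0.219°, +1.642°.
Eastward gaps between consecutive values (wrapping around): 14.878°, 56.670°, 1.861°, 286.591°.
Largest gap = 286.591° ⇒ minimal covering band is its complement: 360° − 286.591° = 73.409°.
Band runs from -71.767° eastward to +1.642°.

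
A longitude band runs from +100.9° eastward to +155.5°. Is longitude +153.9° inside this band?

Yes

Band width going east from +100.9° to +155.5°: ((155.5 − 100.9) mod 360) = 54.6°.
Offset of +153.9° east of the west edge: ((153.9 − 100.9) mod 360) = 53.0°.
53.0° ≤ 54.6° ⇒ inside.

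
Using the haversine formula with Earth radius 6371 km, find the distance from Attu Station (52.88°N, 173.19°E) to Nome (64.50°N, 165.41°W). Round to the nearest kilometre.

1771 km

Δλ = -165.41 − 173.19 = -338.60°; wrapped into (−180°, 180°]: 21.40°.
Δφ = 64.50 − 52.88 = 11.62°.
a = sin²(Δφ/2) + cos φ₁ · cos φ₂ · sin²(Δλ/2) = 0.019204.
c = 2·atan2(√a, √(1−a)) = 0.27805 rad → d = 6371·c ≈ 1771.45 km.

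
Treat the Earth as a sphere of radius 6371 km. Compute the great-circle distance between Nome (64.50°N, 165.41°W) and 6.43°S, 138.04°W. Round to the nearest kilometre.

Δλ = -138.04 − -165.41 = 27.37°.
Δφ = -6.43 − 64.50 = -70.93°.
a = sin²(Δφ/2) + cos φ₁ · cos φ₂ · sin²(Δλ/2) = 0.360583.
c = 2·atan2(√a, √(1−a)) = 1.28822 rad → d = 6371·c ≈ 8207.23 km.

8207 km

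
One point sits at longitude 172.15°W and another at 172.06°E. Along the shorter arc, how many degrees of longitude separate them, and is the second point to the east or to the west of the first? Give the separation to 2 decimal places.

Raw difference: 172.06 − -172.15 = 344.21°.
Normalise into (−180°, 180°]: 344.21° − 360° = -15.79°.
Negative ⇒ the second point lies to the west; separation 15.79°.

15.79° west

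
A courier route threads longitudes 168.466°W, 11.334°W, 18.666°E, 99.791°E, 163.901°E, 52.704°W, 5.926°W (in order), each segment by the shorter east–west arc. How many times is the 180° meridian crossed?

1

Leg 1: -168.466° → -11.334°, shortest Δλ = 157.132° (east) — does not cross 180°.
Leg 2: -11.334° → +18.666°, shortest Δλ = 30.0° (east) — does not cross 180°.
Leg 3: +18.666° → +99.791°, shortest Δλ = 81.125° (east) — does not cross 180°.
Leg 4: +99.791° → +163.901°, shortest Δλ = 64.11° (east) — does not cross 180°.
Leg 5: +163.901° → -52.704°, shortest Δλ = 143.395° (east) — crosses 180°.
Leg 6: -52.704° → -5.926°, shortest Δλ = 46.778° (east) — does not cross 180°.
Total crossings: 1.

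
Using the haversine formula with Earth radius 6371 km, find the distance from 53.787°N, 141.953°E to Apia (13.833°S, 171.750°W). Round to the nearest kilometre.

Δλ = -171.750 − 141.953 = -313.703°; wrapped into (−180°, 180°]: 46.297°.
Δφ = -13.833 − 53.787 = -67.620°.
a = sin²(Δφ/2) + cos φ₁ · cos φ₂ · sin²(Δλ/2) = 0.398279.
c = 2·atan2(√a, √(1−a)) = 1.36592 rad → d = 6371·c ≈ 8702.30 km.

8702 km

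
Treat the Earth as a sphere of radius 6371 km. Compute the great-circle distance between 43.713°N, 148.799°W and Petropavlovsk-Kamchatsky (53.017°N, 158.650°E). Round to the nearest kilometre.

Δλ = 158.650 − -148.799 = 307.449°; wrapped into (−180°, 180°]: -52.551°.
Δφ = 53.017 − 43.713 = 9.304°.
a = sin²(Δφ/2) + cos φ₁ · cos φ₂ · sin²(Δλ/2) = 0.091792.
c = 2·atan2(√a, √(1−a)) = 0.61562 rad → d = 6371·c ≈ 3922.11 km.

3922 km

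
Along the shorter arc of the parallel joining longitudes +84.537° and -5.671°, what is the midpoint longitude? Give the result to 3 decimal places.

+39.433°

Signed shortest Δλ from +84.537° to -5.671° is -90.208°.
Midpoint longitude = +84.537° + (-90.208°)/2 = +84.537° − 45.104° = +39.433°.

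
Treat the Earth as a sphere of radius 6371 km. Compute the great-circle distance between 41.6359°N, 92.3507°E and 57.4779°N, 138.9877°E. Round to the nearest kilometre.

Δλ = 138.9877 − 92.3507 = 46.6370°.
Δφ = 57.4779 − 41.6359 = 15.8420°.
a = sin²(Δφ/2) + cos φ₁ · cos φ₂ · sin²(Δλ/2) = 0.081951.
c = 2·atan2(√a, √(1−a)) = 0.58067 rad → d = 6371·c ≈ 3699.42 km.

3699 km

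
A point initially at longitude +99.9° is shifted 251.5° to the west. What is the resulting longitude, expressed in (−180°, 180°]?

Start at +99.9°; shift −251.5° → -151.6°.
-151.6° already lies in (−180°, 180°].

-151.6°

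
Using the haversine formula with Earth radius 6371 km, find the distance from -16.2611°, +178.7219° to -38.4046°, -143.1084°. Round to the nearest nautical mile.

2405 nmi

Δλ = -143.1084 − 178.7219 = -321.8303°; wrapped into (−180°, 180°]: 38.1697°.
Δφ = -38.4046 − -16.2611 = -22.1435°.
a = sin²(Δφ/2) + cos φ₁ · cos φ₂ · sin²(Δλ/2) = 0.117305.
c = 2·atan2(√a, √(1−a)) = 0.69915 rad → d = 6371·c ≈ 4454.28 km ≈ 2405.12 nmi.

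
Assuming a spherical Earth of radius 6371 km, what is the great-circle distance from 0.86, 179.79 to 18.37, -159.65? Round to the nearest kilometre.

2971 km

Δλ = -159.65 − 179.79 = -339.44°; wrapped into (−180°, 180°]: 20.56°.
Δφ = 18.37 − 0.86 = 17.51°.
a = sin²(Δφ/2) + cos φ₁ · cos φ₂ · sin²(Δλ/2) = 0.053389.
c = 2·atan2(√a, √(1−a)) = 0.46634 rad → d = 6371·c ≈ 2971.02 km.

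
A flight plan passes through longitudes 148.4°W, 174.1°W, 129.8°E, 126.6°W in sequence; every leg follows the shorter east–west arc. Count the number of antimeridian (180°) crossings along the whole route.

2

Leg 1: -148.4° → -174.1°, shortest Δλ = -25.7° (west) — does not cross 180°.
Leg 2: -174.1° → +129.8°, shortest Δλ = -56.1° (west) — crosses 180°.
Leg 3: +129.8° → -126.6°, shortest Δλ = 103.6° (east) — crosses 180°.
Total crossings: 2.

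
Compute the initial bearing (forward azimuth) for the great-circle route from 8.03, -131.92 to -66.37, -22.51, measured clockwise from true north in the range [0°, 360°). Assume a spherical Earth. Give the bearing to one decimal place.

157.0°

Δλ = -22.51 − -131.92 = 109.41°.
θ = atan2( sin Δλ · cos φ₂ , cos φ₁ · sin φ₂ − sin φ₁ · cos φ₂ · cos Δλ )
  = atan2(0.37805, -0.88856) = 156.952° → normalised to [0°, 360°): 156.952°.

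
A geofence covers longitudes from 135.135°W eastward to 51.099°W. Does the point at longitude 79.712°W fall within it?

Yes

Band width going east from -135.135° to -51.099°: ((-51.099 − -135.135) mod 360) = 84.036°.
Offset of -79.712° east of the west edge: ((-79.712 − -135.135) mod 360) = 55.423°.
55.423° ≤ 84.036° ⇒ inside.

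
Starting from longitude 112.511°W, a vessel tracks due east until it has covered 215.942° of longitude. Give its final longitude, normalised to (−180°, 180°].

103.431°E

Start at -112.511°; shift +215.942° → +103.431°.
+103.431° already lies in (−180°, 180°].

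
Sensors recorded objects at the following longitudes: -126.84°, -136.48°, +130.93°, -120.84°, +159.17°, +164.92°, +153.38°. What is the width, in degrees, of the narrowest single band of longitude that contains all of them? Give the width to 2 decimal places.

Sort the longitudes: -136.48°, -126.84°, -120.84°, +130.93°, +153.38°, +159.17°, +164.92°.
Eastward gaps between consecutive values (wrapping around): 9.64°, 6.00°, 251.77°, 22.45°, 5.79°, 5.75°, 58.60°.
Largest gap = 251.77° ⇒ minimal covering band is its complement: 360° − 251.77° = 108.23°.
Band runs from +130.93° eastward to -120.84°, crossing the antimeridian.

108.23°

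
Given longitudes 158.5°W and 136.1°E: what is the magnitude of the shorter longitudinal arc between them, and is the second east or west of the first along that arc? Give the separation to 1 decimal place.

65.4° west

Raw difference: 136.1 − -158.5 = 294.6°.
Normalise into (−180°, 180°]: 294.6° − 360° = -65.4°.
Negative ⇒ the second point lies to the west; separation 65.4°.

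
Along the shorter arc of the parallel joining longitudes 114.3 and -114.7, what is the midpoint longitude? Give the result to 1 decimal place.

Signed shortest Δλ from +114.3° to -114.7° is +131.0°.
Midpoint longitude = +114.3° + (+131.0°)/2 = +114.3° + 65.5° = +179.8°.
(The naïve average (+114.3 + -114.7)/2 = -0.2° is on the wrong side of the globe.)

+179.8°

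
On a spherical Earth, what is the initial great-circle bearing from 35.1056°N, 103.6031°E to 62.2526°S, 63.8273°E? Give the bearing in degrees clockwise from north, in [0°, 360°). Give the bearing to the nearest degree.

Δλ = 63.8273 − 103.6031 = -39.7758°.
θ = atan2( sin Δλ · cos φ₂ , cos φ₁ · sin φ₂ − sin φ₁ · cos φ₂ · cos Δλ )
  = atan2(-0.29787, -0.92980) = -162.237° → normalised to [0°, 360°): 197.763°.

198°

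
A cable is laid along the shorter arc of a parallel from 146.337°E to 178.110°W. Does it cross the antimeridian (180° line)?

Yes

Naïve |-178.110 − 146.337| = 324.447° > 180°, so the shorter arc goes the other way round — across 180°.
Signed shortest Δλ = ((-178.110 − 146.337 + 180) mod 360) − 180 = 35.553°.
Going east by 35.553° from +146.337° passes through 180° before reaching -178.110°.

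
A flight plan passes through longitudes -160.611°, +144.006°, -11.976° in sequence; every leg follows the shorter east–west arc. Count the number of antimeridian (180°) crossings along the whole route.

1

Leg 1: -160.611° → +144.006°, shortest Δλ = -55.383° (west) — crosses 180°.
Leg 2: +144.006° → -11.976°, shortest Δλ = -155.982° (west) — does not cross 180°.
Total crossings: 1.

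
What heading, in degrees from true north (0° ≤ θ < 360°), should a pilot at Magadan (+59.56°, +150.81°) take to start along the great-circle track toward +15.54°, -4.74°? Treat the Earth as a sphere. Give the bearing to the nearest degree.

Δλ = -4.74 − 150.81 = -155.55°.
θ = atan2( sin Δλ · cos φ₂ , cos φ₁ · sin φ₂ − sin φ₁ · cos φ₂ · cos Δλ )
  = atan2(-0.39877, 0.89189) = -24.090° → normalised to [0°, 360°): 335.910°.

336°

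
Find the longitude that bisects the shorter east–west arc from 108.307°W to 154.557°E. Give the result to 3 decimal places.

156.875°W

Signed shortest Δλ from -108.307° to +154.557° is -97.136°.
Midpoint longitude = -108.307° + (-97.136°)/2 = -108.307° − 48.568° = -156.875°.
(The naïve average (-108.307 + +154.557)/2 = 23.125° is on the wrong side of the globe.)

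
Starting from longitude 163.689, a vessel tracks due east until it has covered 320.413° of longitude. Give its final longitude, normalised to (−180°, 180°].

+124.102°

Start at +163.689°; shift +320.413° → +484.102°.
+484.102° lies outside (−180°, 180°]; subtract 360° → +124.102°.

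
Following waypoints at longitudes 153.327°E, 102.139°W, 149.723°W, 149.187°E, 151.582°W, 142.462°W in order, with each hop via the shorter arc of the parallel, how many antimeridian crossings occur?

Leg 1: +153.327° → -102.139°, shortest Δλ = 104.534° (east) — crosses 180°.
Leg 2: -102.139° → -149.723°, shortest Δλ = -47.584° (west) — does not cross 180°.
Leg 3: -149.723° → +149.187°, shortest Δλ = -61.09° (west) — crosses 180°.
Leg 4: +149.187° → -151.582°, shortest Δλ = 59.231° (east) — crosses 180°.
Leg 5: -151.582° → -142.462°, shortest Δλ = 9.12° (east) — does not cross 180°.
Total crossings: 3.

3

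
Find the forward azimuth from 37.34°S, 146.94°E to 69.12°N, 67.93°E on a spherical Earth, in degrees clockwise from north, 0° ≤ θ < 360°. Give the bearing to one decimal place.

Δλ = 67.93 − 146.94 = -79.01°.
θ = atan2( sin Δλ · cos φ₂ , cos φ₁ · sin φ₂ − sin φ₁ · cos φ₂ · cos Δλ )
  = atan2(-0.34988, 0.78405) = -24.048° → normalised to [0°, 360°): 335.952°.

336.0°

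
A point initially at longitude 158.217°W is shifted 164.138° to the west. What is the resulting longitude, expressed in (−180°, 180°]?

Start at -158.217°; shift −164.138° → -322.355°.
-322.355° lies outside (−180°, 180°]; add 360° → +37.645°.

37.645°E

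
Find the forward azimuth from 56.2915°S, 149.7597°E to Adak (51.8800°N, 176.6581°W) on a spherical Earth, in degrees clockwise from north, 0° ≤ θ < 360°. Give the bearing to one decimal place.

21.6°

Δλ = -176.6581 − 149.7597 = -326.4178°; wrapped into (−180°, 180°]: 33.5822°.
θ = atan2( sin Δλ · cos φ₂ , cos φ₁ · sin φ₂ − sin φ₁ · cos φ₂ · cos Δλ )
  = atan2(0.34145, 0.86442) = 21.555° → normalised to [0°, 360°): 21.555°.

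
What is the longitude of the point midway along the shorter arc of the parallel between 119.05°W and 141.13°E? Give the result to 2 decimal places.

168.96°W

Signed shortest Δλ from -119.05° to +141.13° is -99.82°.
Midpoint longitude = -119.05° + (-99.82°)/2 = -119.05° − 49.91° = -168.96°.
(The naïve average (-119.05 + +141.13)/2 = 11.04° is on the wrong side of the globe.)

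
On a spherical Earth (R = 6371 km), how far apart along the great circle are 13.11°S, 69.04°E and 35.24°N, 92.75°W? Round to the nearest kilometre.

Δλ = -92.75 − 69.04 = -161.79°.
Δφ = 35.24 − -13.11 = 48.35°.
a = sin²(Δφ/2) + cos φ₁ · cos φ₂ · sin²(Δλ/2) = 0.943247.
c = 2·atan2(√a, √(1−a)) = 2.66051 rad → d = 6371·c ≈ 16950.09 km.

16950 km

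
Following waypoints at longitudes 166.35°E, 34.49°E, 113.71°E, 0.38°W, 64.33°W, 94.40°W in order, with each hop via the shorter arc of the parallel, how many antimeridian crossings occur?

0

Leg 1: +166.35° → +34.49°, shortest Δλ = -131.86° (west) — does not cross 180°.
Leg 2: +34.49° → +113.71°, shortest Δλ = 79.22° (east) — does not cross 180°.
Leg 3: +113.71° → -0.38°, shortest Δλ = -114.09° (west) — does not cross 180°.
Leg 4: -0.38° → -64.33°, shortest Δλ = -63.95° (west) — does not cross 180°.
Leg 5: -64.33° → -94.40°, shortest Δλ = -30.07° (west) — does not cross 180°.
Total crossings: 0.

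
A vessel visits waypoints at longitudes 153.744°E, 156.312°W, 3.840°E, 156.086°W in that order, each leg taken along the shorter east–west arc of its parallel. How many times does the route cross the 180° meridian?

1

Leg 1: +153.744° → -156.312°, shortest Δλ = 49.944° (east) — crosses 180°.
Leg 2: -156.312° → +3.840°, shortest Δλ = 160.152° (east) — does not cross 180°.
Leg 3: +3.840° → -156.086°, shortest Δλ = -159.926° (west) — does not cross 180°.
Total crossings: 1.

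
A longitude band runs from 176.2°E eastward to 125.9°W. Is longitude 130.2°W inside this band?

Band width going east from +176.2° to -125.9°: ((-125.9 − 176.2) mod 360) = 57.9°.
Offset of -130.2° east of the west edge: ((-130.2 − 176.2) mod 360) = 53.6°.
53.6° ≤ 57.9° ⇒ inside.

Yes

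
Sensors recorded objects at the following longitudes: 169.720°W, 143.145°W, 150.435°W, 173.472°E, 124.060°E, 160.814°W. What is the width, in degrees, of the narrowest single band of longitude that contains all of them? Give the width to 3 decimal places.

92.795°

Sort the longitudes: -169.720°, -160.814°, -150.435°, -143.145°, +124.060°, +173.472°.
Eastward gaps between consecutive values (wrapping around): 8.906°, 10.379°, 7.290°, 267.205°, 49.412°, 16.808°.
Largest gap = 267.205° ⇒ minimal covering band is its complement: 360° − 267.205° = 92.795°.
Band runs from +124.060° eastward to -143.145°, crossing the antimeridian.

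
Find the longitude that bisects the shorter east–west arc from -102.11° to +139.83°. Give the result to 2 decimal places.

Signed shortest Δλ from -102.11° to +139.83° is -118.06°.
Midpoint longitude = -102.11° + (-118.06°)/2 = -102.11° − 59.03° = -161.14°.
(The naïve average (-102.11 + +139.83)/2 = 18.86° is on the wrong side of the globe.)

-161.14°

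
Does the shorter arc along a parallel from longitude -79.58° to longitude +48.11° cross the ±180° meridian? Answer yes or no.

Signed shortest Δλ = ((48.11 − -79.58 + 180) mod 360) − 180 = 127.69°.
Going east by 127.69° from -79.58° reaches +48.11° without touching 180°.

No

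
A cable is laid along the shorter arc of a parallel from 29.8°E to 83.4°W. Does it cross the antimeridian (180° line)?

No

Signed shortest Δλ = ((-83.4 − 29.8 + 180) mod 360) − 180 = -113.2°.
Going west by 113.2° from +29.8° reaches -83.4° without touching 180°.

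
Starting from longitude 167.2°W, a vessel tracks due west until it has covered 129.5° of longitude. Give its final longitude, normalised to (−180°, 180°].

Start at -167.2°; shift −129.5° → -296.7°.
-296.7° lies outside (−180°, 180°]; add 360° → +63.3°.

63.3°E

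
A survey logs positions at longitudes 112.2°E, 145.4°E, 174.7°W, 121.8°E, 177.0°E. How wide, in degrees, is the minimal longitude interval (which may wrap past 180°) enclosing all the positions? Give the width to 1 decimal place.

73.1°

Sort the longitudes: -174.7°, +112.2°, +121.8°, +145.4°, +177.0°.
Eastward gaps between consecutive values (wrapping around): 286.9°, 9.6°, 23.6°, 31.6°, 8.3°.
Largest gap = 286.9° ⇒ minimal covering band is its complement: 360° − 286.9° = 73.1°.
Band runs from +112.2° eastward to -174.7°, crossing the antimeridian.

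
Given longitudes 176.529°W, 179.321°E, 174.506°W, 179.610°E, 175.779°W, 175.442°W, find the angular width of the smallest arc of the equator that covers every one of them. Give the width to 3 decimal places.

Sort the longitudes: -176.529°, -175.779°, -175.442°, -174.506°, +179.321°, +179.610°.
Eastward gaps between consecutive values (wrapping around): 0.750°, 0.337°, 0.936°, 353.827°, 0.289°, 3.861°.
Largest gap = 353.827° ⇒ minimal covering band is its complement: 360° − 353.827° = 6.173°.
Band runs from +179.321° eastward to -174.506°, crossing the antimeridian.

6.173°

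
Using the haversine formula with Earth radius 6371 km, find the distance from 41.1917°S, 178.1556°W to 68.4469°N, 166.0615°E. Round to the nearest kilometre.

Δλ = 166.0615 − -178.1556 = 344.2171°; wrapped into (−180°, 180°]: -15.7829°.
Δφ = 68.4469 − -41.1917 = 109.6386°.
a = sin²(Δφ/2) + cos φ₁ · cos φ₂ · sin²(Δλ/2) = 0.673254.
c = 2·atan2(√a, √(1−a)) = 1.92464 rad → d = 6371·c ≈ 12261.90 km.

12262 km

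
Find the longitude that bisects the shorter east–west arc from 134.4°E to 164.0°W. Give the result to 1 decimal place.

165.2°E

Signed shortest Δλ from +134.4° to -164.0° is +61.6°.
Midpoint longitude = +134.4° + (+61.6°)/2 = +134.4° + 30.8° = +165.2°.
(The naïve average (+134.4 + -164.0)/2 = -14.8° is on the wrong side of the globe.)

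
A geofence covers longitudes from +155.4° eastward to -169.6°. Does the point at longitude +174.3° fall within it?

Yes

Band width going east from +155.4° to -169.6°: ((-169.6 − 155.4) mod 360) = 35.0°.
Offset of +174.3° east of the west edge: ((174.3 − 155.4) mod 360) = 18.9°.
18.9° ≤ 35.0° ⇒ inside.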